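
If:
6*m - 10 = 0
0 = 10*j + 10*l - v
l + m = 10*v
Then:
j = 5/3 - 99*v/10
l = 10*v - 5/3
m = 5/3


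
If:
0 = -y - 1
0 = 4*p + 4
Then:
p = -1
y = -1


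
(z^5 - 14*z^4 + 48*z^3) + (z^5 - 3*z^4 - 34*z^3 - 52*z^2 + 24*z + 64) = 2*z^5 - 17*z^4 + 14*z^3 - 52*z^2 + 24*z + 64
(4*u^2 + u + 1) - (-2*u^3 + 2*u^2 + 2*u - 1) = 2*u^3 + 2*u^2 - u + 2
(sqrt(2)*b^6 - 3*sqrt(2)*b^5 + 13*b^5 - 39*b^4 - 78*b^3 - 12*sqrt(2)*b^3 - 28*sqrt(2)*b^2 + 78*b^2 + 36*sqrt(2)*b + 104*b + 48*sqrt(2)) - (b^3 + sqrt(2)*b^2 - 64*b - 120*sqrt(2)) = sqrt(2)*b^6 - 3*sqrt(2)*b^5 + 13*b^5 - 39*b^4 - 79*b^3 - 12*sqrt(2)*b^3 - 29*sqrt(2)*b^2 + 78*b^2 + 36*sqrt(2)*b + 168*b + 168*sqrt(2)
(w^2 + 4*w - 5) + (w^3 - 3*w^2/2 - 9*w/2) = w^3 - w^2/2 - w/2 - 5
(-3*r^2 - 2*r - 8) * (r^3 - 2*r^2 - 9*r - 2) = -3*r^5 + 4*r^4 + 23*r^3 + 40*r^2 + 76*r + 16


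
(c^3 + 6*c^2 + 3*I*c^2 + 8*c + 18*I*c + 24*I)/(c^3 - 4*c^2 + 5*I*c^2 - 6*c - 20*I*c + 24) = (c^2 + 6*c + 8)/(c^2 + 2*c*(-2 + I) - 8*I)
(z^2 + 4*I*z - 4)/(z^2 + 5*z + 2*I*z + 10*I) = (z + 2*I)/(z + 5)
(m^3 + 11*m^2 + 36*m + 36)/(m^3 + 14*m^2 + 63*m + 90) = (m + 2)/(m + 5)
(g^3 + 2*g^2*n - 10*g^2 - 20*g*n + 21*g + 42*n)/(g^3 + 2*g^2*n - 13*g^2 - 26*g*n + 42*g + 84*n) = (g - 3)/(g - 6)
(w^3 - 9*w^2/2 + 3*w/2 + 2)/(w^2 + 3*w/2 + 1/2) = (w^2 - 5*w + 4)/(w + 1)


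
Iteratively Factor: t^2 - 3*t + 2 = (t - 1)*(t - 2)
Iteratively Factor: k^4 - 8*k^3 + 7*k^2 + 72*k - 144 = (k - 4)*(k^3 - 4*k^2 - 9*k + 36) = (k - 4)*(k - 3)*(k^2 - k - 12) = (k - 4)^2*(k - 3)*(k + 3)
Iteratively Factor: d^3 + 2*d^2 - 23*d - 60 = (d + 3)*(d^2 - d - 20) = (d - 5)*(d + 3)*(d + 4)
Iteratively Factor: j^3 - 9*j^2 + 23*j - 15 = (j - 1)*(j^2 - 8*j + 15) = (j - 3)*(j - 1)*(j - 5)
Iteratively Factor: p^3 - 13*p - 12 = (p - 4)*(p^2 + 4*p + 3) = (p - 4)*(p + 1)*(p + 3)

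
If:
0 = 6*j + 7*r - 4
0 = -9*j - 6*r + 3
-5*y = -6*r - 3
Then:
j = -1/9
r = 2/3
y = 7/5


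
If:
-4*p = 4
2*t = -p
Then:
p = -1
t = 1/2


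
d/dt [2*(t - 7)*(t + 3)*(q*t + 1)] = 6*q*t^2 - 16*q*t - 42*q + 4*t - 8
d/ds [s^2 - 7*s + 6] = 2*s - 7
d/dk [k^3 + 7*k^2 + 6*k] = 3*k^2 + 14*k + 6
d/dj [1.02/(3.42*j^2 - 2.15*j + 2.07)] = (2.193 - 6.9768*j)/(3.42*j^2 - 2.15*j + 2.07)^2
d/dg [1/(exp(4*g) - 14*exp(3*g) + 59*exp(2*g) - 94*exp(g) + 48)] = (-4*exp(3*g) + 42*exp(2*g) - 118*exp(g) + 94)*exp(g)/(exp(4*g) - 14*exp(3*g) + 59*exp(2*g) - 94*exp(g) + 48)^2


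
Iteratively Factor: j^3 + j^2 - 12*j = (j)*(j^2 + j - 12) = j*(j + 4)*(j - 3)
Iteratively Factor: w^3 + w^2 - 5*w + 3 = (w + 3)*(w^2 - 2*w + 1) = (w - 1)*(w + 3)*(w - 1)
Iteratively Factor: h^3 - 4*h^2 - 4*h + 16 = (h - 4)*(h^2 - 4) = (h - 4)*(h + 2)*(h - 2)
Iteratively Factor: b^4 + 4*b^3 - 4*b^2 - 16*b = (b)*(b^3 + 4*b^2 - 4*b - 16) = b*(b + 2)*(b^2 + 2*b - 8) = b*(b - 2)*(b + 2)*(b + 4)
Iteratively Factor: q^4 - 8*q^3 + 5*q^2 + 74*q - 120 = (q + 3)*(q^3 - 11*q^2 + 38*q - 40) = (q - 4)*(q + 3)*(q^2 - 7*q + 10) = (q - 5)*(q - 4)*(q + 3)*(q - 2)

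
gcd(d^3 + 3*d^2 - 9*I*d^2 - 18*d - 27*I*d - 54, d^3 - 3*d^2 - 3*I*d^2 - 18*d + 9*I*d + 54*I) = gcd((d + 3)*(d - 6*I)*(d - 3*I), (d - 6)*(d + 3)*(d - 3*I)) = d^2 + d*(3 - 3*I) - 9*I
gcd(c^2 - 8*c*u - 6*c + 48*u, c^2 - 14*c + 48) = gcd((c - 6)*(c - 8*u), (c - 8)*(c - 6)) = c - 6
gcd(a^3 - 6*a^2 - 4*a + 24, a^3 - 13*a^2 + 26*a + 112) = a + 2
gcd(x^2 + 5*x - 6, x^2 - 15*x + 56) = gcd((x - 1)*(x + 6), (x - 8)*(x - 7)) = 1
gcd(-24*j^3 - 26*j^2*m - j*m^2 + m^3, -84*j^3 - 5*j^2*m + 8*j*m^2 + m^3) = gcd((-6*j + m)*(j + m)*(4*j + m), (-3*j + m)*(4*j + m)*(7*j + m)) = 4*j + m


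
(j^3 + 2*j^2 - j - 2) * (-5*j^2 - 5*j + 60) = -5*j^5 - 15*j^4 + 55*j^3 + 135*j^2 - 50*j - 120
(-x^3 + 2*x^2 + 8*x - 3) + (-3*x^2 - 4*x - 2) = -x^3 - x^2 + 4*x - 5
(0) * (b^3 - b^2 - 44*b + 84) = 0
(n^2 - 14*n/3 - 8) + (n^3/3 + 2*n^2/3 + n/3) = n^3/3 + 5*n^2/3 - 13*n/3 - 8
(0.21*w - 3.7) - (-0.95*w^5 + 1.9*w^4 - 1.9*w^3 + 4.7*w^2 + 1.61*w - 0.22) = 0.95*w^5 - 1.9*w^4 + 1.9*w^3 - 4.7*w^2 - 1.4*w - 3.48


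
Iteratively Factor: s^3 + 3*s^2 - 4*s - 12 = (s - 2)*(s^2 + 5*s + 6) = (s - 2)*(s + 2)*(s + 3)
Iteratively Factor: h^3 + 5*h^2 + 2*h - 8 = (h + 2)*(h^2 + 3*h - 4) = (h - 1)*(h + 2)*(h + 4)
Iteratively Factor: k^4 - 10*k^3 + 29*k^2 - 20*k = (k - 1)*(k^3 - 9*k^2 + 20*k) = (k - 5)*(k - 1)*(k^2 - 4*k) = k*(k - 5)*(k - 1)*(k - 4)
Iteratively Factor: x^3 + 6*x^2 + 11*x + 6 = (x + 2)*(x^2 + 4*x + 3) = (x + 2)*(x + 3)*(x + 1)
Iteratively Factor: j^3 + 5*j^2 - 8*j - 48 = (j + 4)*(j^2 + j - 12) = (j + 4)^2*(j - 3)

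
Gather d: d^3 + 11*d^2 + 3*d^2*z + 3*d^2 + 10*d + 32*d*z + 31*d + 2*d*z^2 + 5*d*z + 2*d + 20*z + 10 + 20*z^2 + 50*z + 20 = d^3 + d^2*(3*z + 14) + d*(2*z^2 + 37*z + 43) + 20*z^2 + 70*z + 30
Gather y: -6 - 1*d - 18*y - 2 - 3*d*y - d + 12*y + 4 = -2*d + y*(-3*d - 6) - 4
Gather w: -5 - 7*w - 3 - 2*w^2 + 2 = -2*w^2 - 7*w - 6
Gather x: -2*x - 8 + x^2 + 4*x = x^2 + 2*x - 8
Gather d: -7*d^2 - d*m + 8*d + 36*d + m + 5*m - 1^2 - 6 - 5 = -7*d^2 + d*(44 - m) + 6*m - 12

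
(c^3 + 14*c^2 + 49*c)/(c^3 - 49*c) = (c + 7)/(c - 7)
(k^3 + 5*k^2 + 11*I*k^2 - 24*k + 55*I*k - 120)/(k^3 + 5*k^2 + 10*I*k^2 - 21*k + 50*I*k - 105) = (k + 8*I)/(k + 7*I)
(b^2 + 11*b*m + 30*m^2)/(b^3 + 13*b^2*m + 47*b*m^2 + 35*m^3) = (b + 6*m)/(b^2 + 8*b*m + 7*m^2)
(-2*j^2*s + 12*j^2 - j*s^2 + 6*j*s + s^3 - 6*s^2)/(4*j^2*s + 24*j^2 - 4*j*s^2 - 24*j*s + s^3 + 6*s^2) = (j*s - 6*j + s^2 - 6*s)/(-2*j*s - 12*j + s^2 + 6*s)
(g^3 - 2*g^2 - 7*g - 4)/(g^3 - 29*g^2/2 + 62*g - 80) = 2*(g^2 + 2*g + 1)/(2*g^2 - 21*g + 40)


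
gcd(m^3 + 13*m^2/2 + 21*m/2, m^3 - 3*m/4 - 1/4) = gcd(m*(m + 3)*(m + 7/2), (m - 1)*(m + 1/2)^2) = 1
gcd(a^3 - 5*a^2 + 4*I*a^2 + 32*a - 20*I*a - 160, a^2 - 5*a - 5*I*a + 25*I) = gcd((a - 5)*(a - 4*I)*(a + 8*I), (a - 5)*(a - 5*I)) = a - 5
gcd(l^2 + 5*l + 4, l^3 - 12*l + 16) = l + 4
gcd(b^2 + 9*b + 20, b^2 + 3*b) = 1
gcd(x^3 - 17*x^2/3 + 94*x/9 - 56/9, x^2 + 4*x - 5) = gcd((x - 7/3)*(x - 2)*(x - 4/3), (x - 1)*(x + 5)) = 1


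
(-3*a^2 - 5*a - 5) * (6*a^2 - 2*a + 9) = -18*a^4 - 24*a^3 - 47*a^2 - 35*a - 45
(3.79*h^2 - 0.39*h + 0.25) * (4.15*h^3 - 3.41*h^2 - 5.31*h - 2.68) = 15.7285*h^5 - 14.5424*h^4 - 17.7575*h^3 - 8.9388*h^2 - 0.2823*h - 0.67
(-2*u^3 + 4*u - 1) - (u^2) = -2*u^3 - u^2 + 4*u - 1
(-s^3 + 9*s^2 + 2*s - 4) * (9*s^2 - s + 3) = -9*s^5 + 82*s^4 + 6*s^3 - 11*s^2 + 10*s - 12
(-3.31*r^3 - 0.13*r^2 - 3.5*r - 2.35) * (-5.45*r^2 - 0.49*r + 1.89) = 18.0395*r^5 + 2.3304*r^4 + 12.8828*r^3 + 14.2768*r^2 - 5.4635*r - 4.4415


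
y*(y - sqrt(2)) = y^2 - sqrt(2)*y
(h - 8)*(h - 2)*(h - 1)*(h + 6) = h^4 - 5*h^3 - 40*h^2 + 140*h - 96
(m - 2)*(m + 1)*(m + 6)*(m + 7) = m^4 + 12*m^3 + 27*m^2 - 68*m - 84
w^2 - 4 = (w - 2)*(w + 2)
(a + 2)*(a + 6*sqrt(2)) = a^2 + 2*a + 6*sqrt(2)*a + 12*sqrt(2)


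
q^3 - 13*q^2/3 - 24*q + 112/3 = (q - 7)*(q - 4/3)*(q + 4)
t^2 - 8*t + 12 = (t - 6)*(t - 2)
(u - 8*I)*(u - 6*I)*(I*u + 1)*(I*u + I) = -u^4 - u^3 + 15*I*u^3 + 62*u^2 + 15*I*u^2 + 62*u - 48*I*u - 48*I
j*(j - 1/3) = j^2 - j/3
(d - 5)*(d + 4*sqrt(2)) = d^2 - 5*d + 4*sqrt(2)*d - 20*sqrt(2)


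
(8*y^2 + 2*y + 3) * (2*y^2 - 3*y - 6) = 16*y^4 - 20*y^3 - 48*y^2 - 21*y - 18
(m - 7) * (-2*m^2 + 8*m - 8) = -2*m^3 + 22*m^2 - 64*m + 56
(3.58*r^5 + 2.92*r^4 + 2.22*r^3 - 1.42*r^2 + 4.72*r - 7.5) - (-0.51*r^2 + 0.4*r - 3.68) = 3.58*r^5 + 2.92*r^4 + 2.22*r^3 - 0.91*r^2 + 4.32*r - 3.82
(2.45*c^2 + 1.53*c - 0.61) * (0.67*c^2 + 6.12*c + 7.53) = 1.6415*c^4 + 16.0191*c^3 + 27.4034*c^2 + 7.7877*c - 4.5933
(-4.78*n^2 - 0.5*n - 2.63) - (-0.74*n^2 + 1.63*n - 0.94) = -4.04*n^2 - 2.13*n - 1.69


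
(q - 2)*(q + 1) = q^2 - q - 2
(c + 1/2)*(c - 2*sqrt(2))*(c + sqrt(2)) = c^3 - sqrt(2)*c^2 + c^2/2 - 4*c - sqrt(2)*c/2 - 2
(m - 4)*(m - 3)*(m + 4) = m^3 - 3*m^2 - 16*m + 48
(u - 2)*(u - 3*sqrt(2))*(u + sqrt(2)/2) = u^3 - 5*sqrt(2)*u^2/2 - 2*u^2 - 3*u + 5*sqrt(2)*u + 6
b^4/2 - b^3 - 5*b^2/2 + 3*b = b*(b/2 + 1)*(b - 3)*(b - 1)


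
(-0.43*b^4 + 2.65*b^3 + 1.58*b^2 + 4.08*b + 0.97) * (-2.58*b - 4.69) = 1.1094*b^5 - 4.8203*b^4 - 16.5049*b^3 - 17.9366*b^2 - 21.6378*b - 4.5493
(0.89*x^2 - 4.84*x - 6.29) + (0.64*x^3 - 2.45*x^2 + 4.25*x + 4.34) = 0.64*x^3 - 1.56*x^2 - 0.59*x - 1.95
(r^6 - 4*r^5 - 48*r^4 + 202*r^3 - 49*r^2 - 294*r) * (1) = r^6 - 4*r^5 - 48*r^4 + 202*r^3 - 49*r^2 - 294*r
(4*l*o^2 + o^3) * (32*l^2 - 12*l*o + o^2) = 128*l^3*o^2 - 16*l^2*o^3 - 8*l*o^4 + o^5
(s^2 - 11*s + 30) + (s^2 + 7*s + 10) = 2*s^2 - 4*s + 40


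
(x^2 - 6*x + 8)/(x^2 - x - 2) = (x - 4)/(x + 1)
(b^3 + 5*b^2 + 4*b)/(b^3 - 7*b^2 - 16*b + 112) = b*(b + 1)/(b^2 - 11*b + 28)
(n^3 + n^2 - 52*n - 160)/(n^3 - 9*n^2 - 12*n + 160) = (n + 5)/(n - 5)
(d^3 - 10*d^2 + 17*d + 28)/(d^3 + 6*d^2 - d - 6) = (d^2 - 11*d + 28)/(d^2 + 5*d - 6)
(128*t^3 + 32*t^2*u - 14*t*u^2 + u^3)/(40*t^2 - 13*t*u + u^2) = (16*t^2 + 6*t*u - u^2)/(5*t - u)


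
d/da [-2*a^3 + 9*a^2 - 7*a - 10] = -6*a^2 + 18*a - 7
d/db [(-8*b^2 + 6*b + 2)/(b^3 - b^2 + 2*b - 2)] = 4*(2*b^2 + b - 4)/(b^4 + 4*b^2 + 4)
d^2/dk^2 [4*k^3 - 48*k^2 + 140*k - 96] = 24*k - 96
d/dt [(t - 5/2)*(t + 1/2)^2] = 3*t^2 - 3*t - 9/4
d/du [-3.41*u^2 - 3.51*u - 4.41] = -6.82*u - 3.51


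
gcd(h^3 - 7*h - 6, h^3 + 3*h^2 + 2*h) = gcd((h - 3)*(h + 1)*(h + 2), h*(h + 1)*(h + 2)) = h^2 + 3*h + 2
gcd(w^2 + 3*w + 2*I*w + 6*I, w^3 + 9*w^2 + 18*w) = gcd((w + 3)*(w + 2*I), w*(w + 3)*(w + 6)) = w + 3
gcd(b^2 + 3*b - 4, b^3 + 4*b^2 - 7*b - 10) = 1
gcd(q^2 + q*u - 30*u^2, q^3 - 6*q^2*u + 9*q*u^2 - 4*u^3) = 1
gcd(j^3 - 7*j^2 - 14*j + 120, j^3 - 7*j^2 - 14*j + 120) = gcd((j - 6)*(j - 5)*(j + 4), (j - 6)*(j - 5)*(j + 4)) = j^3 - 7*j^2 - 14*j + 120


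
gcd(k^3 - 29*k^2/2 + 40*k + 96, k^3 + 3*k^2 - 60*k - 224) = k - 8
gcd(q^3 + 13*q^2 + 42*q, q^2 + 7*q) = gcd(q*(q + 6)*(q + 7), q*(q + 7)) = q^2 + 7*q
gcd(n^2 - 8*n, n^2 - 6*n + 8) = 1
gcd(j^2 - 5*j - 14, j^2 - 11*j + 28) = j - 7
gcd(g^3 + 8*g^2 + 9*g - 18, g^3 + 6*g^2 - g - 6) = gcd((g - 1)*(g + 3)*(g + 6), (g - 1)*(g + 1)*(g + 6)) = g^2 + 5*g - 6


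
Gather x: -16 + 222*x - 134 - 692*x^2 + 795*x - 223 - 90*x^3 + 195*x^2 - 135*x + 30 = -90*x^3 - 497*x^2 + 882*x - 343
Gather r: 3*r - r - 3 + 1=2*r - 2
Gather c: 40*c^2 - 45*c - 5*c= 40*c^2 - 50*c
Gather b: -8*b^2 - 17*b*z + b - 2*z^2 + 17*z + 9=-8*b^2 + b*(1 - 17*z) - 2*z^2 + 17*z + 9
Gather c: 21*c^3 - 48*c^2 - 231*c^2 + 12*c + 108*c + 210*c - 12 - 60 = 21*c^3 - 279*c^2 + 330*c - 72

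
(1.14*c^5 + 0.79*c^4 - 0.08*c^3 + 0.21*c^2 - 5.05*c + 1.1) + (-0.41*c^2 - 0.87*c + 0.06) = 1.14*c^5 + 0.79*c^4 - 0.08*c^3 - 0.2*c^2 - 5.92*c + 1.16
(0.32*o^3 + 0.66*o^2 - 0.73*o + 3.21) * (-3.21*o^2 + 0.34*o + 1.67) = -1.0272*o^5 - 2.0098*o^4 + 3.1021*o^3 - 9.4501*o^2 - 0.1277*o + 5.3607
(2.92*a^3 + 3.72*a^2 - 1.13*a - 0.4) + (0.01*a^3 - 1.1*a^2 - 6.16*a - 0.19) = 2.93*a^3 + 2.62*a^2 - 7.29*a - 0.59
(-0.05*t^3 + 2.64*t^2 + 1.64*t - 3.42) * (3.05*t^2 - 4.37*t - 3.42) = -0.1525*t^5 + 8.2705*t^4 - 6.3638*t^3 - 26.6266*t^2 + 9.3366*t + 11.6964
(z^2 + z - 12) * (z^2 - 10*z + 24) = z^4 - 9*z^3 + 2*z^2 + 144*z - 288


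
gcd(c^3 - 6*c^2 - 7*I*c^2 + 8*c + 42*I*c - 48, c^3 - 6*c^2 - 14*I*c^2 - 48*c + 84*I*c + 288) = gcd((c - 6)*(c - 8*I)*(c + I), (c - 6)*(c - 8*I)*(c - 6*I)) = c^2 + c*(-6 - 8*I) + 48*I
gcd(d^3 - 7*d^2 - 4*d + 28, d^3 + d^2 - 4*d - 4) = d^2 - 4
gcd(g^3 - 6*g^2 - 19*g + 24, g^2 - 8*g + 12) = 1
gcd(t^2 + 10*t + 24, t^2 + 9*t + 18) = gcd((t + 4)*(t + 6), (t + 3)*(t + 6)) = t + 6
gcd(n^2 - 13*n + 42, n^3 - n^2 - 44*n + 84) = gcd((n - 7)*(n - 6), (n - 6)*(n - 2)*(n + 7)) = n - 6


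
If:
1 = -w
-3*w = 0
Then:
No Solution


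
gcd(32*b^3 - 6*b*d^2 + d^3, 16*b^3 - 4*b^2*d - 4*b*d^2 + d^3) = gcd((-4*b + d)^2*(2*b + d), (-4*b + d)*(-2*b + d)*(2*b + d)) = 8*b^2 + 2*b*d - d^2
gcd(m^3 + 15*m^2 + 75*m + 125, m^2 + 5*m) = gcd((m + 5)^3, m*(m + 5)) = m + 5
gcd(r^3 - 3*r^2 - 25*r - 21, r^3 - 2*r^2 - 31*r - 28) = r^2 - 6*r - 7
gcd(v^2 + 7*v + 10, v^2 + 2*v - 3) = 1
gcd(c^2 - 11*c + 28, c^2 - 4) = 1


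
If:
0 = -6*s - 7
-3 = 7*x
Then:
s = -7/6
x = -3/7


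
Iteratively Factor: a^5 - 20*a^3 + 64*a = (a + 2)*(a^4 - 2*a^3 - 16*a^2 + 32*a) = (a + 2)*(a + 4)*(a^3 - 6*a^2 + 8*a) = a*(a + 2)*(a + 4)*(a^2 - 6*a + 8) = a*(a - 4)*(a + 2)*(a + 4)*(a - 2)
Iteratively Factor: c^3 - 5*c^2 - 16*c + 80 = (c - 4)*(c^2 - c - 20) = (c - 5)*(c - 4)*(c + 4)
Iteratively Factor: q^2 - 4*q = (q - 4)*(q)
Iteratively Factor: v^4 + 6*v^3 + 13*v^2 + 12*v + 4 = (v + 1)*(v^3 + 5*v^2 + 8*v + 4) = (v + 1)^2*(v^2 + 4*v + 4) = (v + 1)^2*(v + 2)*(v + 2)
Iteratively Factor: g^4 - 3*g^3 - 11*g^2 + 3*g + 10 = (g - 1)*(g^3 - 2*g^2 - 13*g - 10) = (g - 1)*(g + 1)*(g^2 - 3*g - 10) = (g - 5)*(g - 1)*(g + 1)*(g + 2)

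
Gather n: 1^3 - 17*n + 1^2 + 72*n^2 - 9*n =72*n^2 - 26*n + 2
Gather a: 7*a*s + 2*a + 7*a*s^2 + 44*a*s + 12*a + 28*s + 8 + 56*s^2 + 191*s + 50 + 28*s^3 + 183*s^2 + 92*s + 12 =a*(7*s^2 + 51*s + 14) + 28*s^3 + 239*s^2 + 311*s + 70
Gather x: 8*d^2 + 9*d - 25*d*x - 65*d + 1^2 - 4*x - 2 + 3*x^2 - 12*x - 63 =8*d^2 - 56*d + 3*x^2 + x*(-25*d - 16) - 64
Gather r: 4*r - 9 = 4*r - 9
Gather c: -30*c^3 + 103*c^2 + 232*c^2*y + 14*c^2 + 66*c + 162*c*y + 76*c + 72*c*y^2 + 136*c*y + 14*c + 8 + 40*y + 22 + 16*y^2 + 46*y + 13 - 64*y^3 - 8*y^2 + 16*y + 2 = -30*c^3 + c^2*(232*y + 117) + c*(72*y^2 + 298*y + 156) - 64*y^3 + 8*y^2 + 102*y + 45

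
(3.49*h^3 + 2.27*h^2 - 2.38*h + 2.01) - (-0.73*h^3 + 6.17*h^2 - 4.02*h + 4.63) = 4.22*h^3 - 3.9*h^2 + 1.64*h - 2.62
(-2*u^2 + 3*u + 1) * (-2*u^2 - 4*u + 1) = 4*u^4 + 2*u^3 - 16*u^2 - u + 1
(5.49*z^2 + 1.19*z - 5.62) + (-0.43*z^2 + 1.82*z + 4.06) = 5.06*z^2 + 3.01*z - 1.56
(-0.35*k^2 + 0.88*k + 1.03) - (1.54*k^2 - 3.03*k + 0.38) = -1.89*k^2 + 3.91*k + 0.65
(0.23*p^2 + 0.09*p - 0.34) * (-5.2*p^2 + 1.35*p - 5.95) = -1.196*p^4 - 0.1575*p^3 + 0.521*p^2 - 0.9945*p + 2.023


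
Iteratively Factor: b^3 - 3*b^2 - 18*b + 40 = (b - 2)*(b^2 - b - 20) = (b - 5)*(b - 2)*(b + 4)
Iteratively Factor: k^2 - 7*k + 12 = (k - 3)*(k - 4)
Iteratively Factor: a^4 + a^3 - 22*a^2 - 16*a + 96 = (a + 4)*(a^3 - 3*a^2 - 10*a + 24) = (a - 4)*(a + 4)*(a^2 + a - 6) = (a - 4)*(a - 2)*(a + 4)*(a + 3)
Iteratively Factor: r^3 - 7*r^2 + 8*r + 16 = (r - 4)*(r^2 - 3*r - 4) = (r - 4)*(r + 1)*(r - 4)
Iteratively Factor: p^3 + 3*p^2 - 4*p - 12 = (p + 3)*(p^2 - 4) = (p - 2)*(p + 3)*(p + 2)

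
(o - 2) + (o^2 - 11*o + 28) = o^2 - 10*o + 26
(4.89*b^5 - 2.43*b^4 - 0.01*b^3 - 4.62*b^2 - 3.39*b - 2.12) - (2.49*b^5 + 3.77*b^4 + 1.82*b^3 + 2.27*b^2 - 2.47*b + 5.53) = 2.4*b^5 - 6.2*b^4 - 1.83*b^3 - 6.89*b^2 - 0.92*b - 7.65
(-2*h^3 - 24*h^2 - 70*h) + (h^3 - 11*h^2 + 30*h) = -h^3 - 35*h^2 - 40*h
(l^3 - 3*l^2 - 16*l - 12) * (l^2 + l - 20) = l^5 - 2*l^4 - 39*l^3 + 32*l^2 + 308*l + 240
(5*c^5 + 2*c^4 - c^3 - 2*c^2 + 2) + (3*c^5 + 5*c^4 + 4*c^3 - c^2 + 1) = 8*c^5 + 7*c^4 + 3*c^3 - 3*c^2 + 3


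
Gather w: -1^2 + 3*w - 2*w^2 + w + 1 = -2*w^2 + 4*w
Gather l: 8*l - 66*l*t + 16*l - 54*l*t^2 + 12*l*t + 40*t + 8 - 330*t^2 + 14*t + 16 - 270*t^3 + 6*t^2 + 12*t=l*(-54*t^2 - 54*t + 24) - 270*t^3 - 324*t^2 + 66*t + 24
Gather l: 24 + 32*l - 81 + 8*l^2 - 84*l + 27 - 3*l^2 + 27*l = 5*l^2 - 25*l - 30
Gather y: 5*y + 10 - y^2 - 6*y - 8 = -y^2 - y + 2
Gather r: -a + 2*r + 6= -a + 2*r + 6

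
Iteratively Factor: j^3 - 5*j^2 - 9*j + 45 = (j - 5)*(j^2 - 9) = (j - 5)*(j - 3)*(j + 3)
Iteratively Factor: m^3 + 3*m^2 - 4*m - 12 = (m + 2)*(m^2 + m - 6) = (m + 2)*(m + 3)*(m - 2)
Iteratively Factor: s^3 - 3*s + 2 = (s - 1)*(s^2 + s - 2) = (s - 1)*(s + 2)*(s - 1)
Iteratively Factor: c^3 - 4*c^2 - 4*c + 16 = (c - 2)*(c^2 - 2*c - 8) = (c - 2)*(c + 2)*(c - 4)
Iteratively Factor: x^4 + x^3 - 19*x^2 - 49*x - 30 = (x - 5)*(x^3 + 6*x^2 + 11*x + 6) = (x - 5)*(x + 1)*(x^2 + 5*x + 6) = (x - 5)*(x + 1)*(x + 3)*(x + 2)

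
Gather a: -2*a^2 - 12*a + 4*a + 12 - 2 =-2*a^2 - 8*a + 10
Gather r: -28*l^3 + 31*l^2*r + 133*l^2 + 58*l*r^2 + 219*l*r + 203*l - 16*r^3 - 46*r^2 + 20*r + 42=-28*l^3 + 133*l^2 + 203*l - 16*r^3 + r^2*(58*l - 46) + r*(31*l^2 + 219*l + 20) + 42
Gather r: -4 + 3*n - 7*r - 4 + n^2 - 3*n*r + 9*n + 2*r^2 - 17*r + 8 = n^2 + 12*n + 2*r^2 + r*(-3*n - 24)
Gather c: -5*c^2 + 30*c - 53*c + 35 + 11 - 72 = -5*c^2 - 23*c - 26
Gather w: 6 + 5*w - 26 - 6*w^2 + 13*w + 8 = -6*w^2 + 18*w - 12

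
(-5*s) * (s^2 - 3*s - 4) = -5*s^3 + 15*s^2 + 20*s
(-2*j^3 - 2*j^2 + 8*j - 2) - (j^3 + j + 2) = -3*j^3 - 2*j^2 + 7*j - 4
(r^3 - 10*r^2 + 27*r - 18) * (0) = 0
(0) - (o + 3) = -o - 3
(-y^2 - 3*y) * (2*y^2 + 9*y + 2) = -2*y^4 - 15*y^3 - 29*y^2 - 6*y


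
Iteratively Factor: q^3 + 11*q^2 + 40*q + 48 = (q + 3)*(q^2 + 8*q + 16) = (q + 3)*(q + 4)*(q + 4)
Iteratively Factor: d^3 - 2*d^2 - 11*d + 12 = (d - 4)*(d^2 + 2*d - 3) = (d - 4)*(d + 3)*(d - 1)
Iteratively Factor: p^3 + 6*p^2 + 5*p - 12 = (p + 3)*(p^2 + 3*p - 4) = (p - 1)*(p + 3)*(p + 4)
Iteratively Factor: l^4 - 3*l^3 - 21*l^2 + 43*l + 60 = (l + 1)*(l^3 - 4*l^2 - 17*l + 60) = (l - 5)*(l + 1)*(l^2 + l - 12) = (l - 5)*(l - 3)*(l + 1)*(l + 4)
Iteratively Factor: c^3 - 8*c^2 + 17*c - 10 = (c - 2)*(c^2 - 6*c + 5) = (c - 2)*(c - 1)*(c - 5)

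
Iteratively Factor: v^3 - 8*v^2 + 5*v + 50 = (v + 2)*(v^2 - 10*v + 25) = (v - 5)*(v + 2)*(v - 5)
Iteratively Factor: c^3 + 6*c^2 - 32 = (c + 4)*(c^2 + 2*c - 8) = (c + 4)^2*(c - 2)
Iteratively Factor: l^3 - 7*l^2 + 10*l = (l - 5)*(l^2 - 2*l) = l*(l - 5)*(l - 2)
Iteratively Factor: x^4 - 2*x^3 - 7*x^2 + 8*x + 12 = (x + 1)*(x^3 - 3*x^2 - 4*x + 12) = (x + 1)*(x + 2)*(x^2 - 5*x + 6) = (x - 2)*(x + 1)*(x + 2)*(x - 3)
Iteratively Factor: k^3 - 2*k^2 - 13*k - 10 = (k + 1)*(k^2 - 3*k - 10) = (k - 5)*(k + 1)*(k + 2)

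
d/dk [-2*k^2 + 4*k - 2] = 4 - 4*k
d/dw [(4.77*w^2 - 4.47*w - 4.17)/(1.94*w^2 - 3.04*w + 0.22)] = (-5.829*w^2 + 18.2784*w - 13.6602)/(3.7636*w^4 - 11.7952*w^3 + 10.0952*w^2 - 1.3376*w + 0.0484)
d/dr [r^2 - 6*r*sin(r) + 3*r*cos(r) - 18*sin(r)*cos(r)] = -3*r*sin(r) - 6*r*cos(r) + 2*r - 6*sin(r) + 3*cos(r) - 18*cos(2*r)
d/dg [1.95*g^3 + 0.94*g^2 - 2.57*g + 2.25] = 5.85*g^2 + 1.88*g - 2.57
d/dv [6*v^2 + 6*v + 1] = 12*v + 6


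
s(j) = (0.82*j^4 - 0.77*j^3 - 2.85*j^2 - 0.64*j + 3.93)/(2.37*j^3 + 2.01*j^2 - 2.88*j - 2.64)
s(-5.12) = -2.37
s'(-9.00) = 0.35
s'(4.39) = 0.36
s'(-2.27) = -0.10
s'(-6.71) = 0.35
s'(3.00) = 0.39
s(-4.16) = -2.04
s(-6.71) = -2.92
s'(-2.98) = 0.25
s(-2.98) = -1.68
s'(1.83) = 0.46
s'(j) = (-7.11*j^2 - 4.02*j + 2.88)*(0.82*j^4 - 0.77*j^3 - 2.85*j^2 - 0.64*j + 3.93)/(2.37*j^3 + 2.01*j^2 - 2.88*j - 2.64)^2 + (3.28*j^3 - 2.31*j^2 - 5.7*j - 0.64)/(2.37*j^3 + 2.01*j^2 - 2.88*j - 2.64)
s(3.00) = 0.31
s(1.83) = -0.17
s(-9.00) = -3.71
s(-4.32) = -2.10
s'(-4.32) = 0.33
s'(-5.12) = 0.34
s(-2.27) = -1.59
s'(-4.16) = 0.33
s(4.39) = 0.83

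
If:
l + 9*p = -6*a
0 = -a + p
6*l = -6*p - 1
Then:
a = 1/84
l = -5/28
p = 1/84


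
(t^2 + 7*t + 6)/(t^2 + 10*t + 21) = (t^2 + 7*t + 6)/(t^2 + 10*t + 21)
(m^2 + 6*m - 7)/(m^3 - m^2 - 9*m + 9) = (m + 7)/(m^2 - 9)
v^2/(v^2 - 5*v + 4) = v^2/(v^2 - 5*v + 4)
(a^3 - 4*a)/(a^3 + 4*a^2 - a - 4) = a*(a^2 - 4)/(a^3 + 4*a^2 - a - 4)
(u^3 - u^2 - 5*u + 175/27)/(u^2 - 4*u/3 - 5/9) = (9*u^2 + 6*u - 35)/(3*(3*u + 1))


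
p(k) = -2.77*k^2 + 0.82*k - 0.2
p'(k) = 0.82 - 5.54*k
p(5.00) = -65.35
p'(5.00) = -26.88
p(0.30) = -0.20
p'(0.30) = -0.84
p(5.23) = -71.68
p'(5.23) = -28.15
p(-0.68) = -2.04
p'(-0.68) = 4.59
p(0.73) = -1.08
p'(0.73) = -3.22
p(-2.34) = -17.29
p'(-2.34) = 13.78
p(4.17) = -44.95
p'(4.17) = -22.28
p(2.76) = -19.04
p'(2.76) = -14.47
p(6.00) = -95.00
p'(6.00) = -32.42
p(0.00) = -0.20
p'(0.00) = 0.82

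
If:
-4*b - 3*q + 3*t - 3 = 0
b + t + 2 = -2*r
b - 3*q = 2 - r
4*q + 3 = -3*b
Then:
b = 21/59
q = -60/59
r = -83/59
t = 27/59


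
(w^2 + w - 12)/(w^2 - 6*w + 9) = (w + 4)/(w - 3)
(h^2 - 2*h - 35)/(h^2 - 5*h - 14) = (h + 5)/(h + 2)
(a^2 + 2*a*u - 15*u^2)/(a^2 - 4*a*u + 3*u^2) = (-a - 5*u)/(-a + u)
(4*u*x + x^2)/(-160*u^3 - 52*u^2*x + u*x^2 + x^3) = x/(-40*u^2 - 3*u*x + x^2)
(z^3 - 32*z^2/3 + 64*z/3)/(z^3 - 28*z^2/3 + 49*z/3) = (3*z^2 - 32*z + 64)/(3*z^2 - 28*z + 49)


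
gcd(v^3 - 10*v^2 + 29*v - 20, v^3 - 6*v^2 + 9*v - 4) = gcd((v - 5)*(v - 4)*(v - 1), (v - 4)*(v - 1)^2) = v^2 - 5*v + 4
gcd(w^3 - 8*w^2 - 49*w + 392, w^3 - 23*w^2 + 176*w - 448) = w^2 - 15*w + 56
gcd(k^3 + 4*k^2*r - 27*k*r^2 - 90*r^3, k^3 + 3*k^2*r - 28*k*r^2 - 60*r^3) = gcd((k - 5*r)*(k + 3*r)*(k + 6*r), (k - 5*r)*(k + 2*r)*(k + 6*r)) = -k^2 - k*r + 30*r^2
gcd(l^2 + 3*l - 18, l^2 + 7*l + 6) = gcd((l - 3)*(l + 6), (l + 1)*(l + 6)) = l + 6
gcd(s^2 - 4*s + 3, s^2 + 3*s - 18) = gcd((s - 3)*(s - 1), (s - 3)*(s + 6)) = s - 3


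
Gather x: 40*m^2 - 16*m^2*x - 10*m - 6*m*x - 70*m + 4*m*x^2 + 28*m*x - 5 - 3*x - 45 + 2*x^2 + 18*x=40*m^2 - 80*m + x^2*(4*m + 2) + x*(-16*m^2 + 22*m + 15) - 50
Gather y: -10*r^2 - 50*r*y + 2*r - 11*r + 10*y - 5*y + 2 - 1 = -10*r^2 - 9*r + y*(5 - 50*r) + 1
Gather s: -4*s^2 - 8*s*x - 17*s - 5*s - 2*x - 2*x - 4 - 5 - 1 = -4*s^2 + s*(-8*x - 22) - 4*x - 10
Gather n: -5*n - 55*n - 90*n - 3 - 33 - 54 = -150*n - 90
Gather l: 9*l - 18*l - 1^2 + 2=1 - 9*l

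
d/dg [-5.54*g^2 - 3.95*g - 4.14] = -11.08*g - 3.95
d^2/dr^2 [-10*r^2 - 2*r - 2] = -20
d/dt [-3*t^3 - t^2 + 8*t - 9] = -9*t^2 - 2*t + 8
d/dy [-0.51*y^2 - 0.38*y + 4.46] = -1.02*y - 0.38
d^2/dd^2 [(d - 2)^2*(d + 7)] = 6*d + 6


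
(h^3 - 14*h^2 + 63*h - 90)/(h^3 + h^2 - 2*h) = (h^3 - 14*h^2 + 63*h - 90)/(h*(h^2 + h - 2))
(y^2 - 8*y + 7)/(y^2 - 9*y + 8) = (y - 7)/(y - 8)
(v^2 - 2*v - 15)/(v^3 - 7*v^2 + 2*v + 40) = (v + 3)/(v^2 - 2*v - 8)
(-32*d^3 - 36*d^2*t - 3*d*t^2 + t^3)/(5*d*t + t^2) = (-32*d^3 - 36*d^2*t - 3*d*t^2 + t^3)/(t*(5*d + t))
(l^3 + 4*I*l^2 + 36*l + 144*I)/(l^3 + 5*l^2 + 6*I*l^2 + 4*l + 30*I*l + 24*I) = (l^2 - 2*I*l + 24)/(l^2 + 5*l + 4)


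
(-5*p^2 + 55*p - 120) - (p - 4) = -5*p^2 + 54*p - 116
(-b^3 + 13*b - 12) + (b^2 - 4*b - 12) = -b^3 + b^2 + 9*b - 24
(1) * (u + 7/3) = u + 7/3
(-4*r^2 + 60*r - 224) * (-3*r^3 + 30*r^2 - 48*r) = 12*r^5 - 300*r^4 + 2664*r^3 - 9600*r^2 + 10752*r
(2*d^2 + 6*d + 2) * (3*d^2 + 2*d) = 6*d^4 + 22*d^3 + 18*d^2 + 4*d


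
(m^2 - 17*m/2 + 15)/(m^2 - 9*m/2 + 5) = (m - 6)/(m - 2)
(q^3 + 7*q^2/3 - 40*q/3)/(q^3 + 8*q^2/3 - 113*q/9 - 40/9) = 3*q/(3*q + 1)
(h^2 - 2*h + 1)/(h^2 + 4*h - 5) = (h - 1)/(h + 5)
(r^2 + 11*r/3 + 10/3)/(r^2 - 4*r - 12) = (r + 5/3)/(r - 6)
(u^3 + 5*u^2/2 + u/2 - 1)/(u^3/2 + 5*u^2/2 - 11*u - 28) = (2*u^2 + u - 1)/(u^2 + 3*u - 28)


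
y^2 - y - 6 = (y - 3)*(y + 2)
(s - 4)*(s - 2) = s^2 - 6*s + 8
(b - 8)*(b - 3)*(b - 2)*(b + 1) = b^4 - 12*b^3 + 33*b^2 - 2*b - 48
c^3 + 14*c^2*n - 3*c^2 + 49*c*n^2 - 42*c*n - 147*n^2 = (c - 3)*(c + 7*n)^2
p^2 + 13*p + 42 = (p + 6)*(p + 7)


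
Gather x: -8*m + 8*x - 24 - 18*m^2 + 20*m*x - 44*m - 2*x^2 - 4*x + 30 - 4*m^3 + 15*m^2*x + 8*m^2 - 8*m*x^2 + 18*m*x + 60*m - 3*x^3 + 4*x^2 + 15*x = -4*m^3 - 10*m^2 + 8*m - 3*x^3 + x^2*(2 - 8*m) + x*(15*m^2 + 38*m + 19) + 6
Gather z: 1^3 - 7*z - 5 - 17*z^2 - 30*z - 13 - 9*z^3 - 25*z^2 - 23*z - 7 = -9*z^3 - 42*z^2 - 60*z - 24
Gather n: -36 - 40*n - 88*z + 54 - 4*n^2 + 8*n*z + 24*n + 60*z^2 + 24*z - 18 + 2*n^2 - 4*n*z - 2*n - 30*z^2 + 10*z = -2*n^2 + n*(4*z - 18) + 30*z^2 - 54*z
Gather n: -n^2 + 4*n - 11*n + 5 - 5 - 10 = -n^2 - 7*n - 10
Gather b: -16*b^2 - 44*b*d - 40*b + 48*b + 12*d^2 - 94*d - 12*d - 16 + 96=-16*b^2 + b*(8 - 44*d) + 12*d^2 - 106*d + 80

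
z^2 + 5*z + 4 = (z + 1)*(z + 4)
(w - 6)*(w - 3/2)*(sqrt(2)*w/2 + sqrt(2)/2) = sqrt(2)*w^3/2 - 13*sqrt(2)*w^2/4 + 3*sqrt(2)*w/4 + 9*sqrt(2)/2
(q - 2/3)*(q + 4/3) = q^2 + 2*q/3 - 8/9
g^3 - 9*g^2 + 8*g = g*(g - 8)*(g - 1)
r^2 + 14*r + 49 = (r + 7)^2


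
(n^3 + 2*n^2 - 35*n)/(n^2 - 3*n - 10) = n*(n + 7)/(n + 2)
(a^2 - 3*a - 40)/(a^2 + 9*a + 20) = (a - 8)/(a + 4)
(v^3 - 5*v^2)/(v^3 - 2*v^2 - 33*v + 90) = v^2/(v^2 + 3*v - 18)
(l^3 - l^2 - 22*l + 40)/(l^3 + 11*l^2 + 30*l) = (l^2 - 6*l + 8)/(l*(l + 6))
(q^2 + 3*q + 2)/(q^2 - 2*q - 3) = (q + 2)/(q - 3)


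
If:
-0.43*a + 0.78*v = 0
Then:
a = 1.81395348837209*v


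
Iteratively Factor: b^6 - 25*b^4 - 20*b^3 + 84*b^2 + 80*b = (b + 4)*(b^5 - 4*b^4 - 9*b^3 + 16*b^2 + 20*b) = (b - 2)*(b + 4)*(b^4 - 2*b^3 - 13*b^2 - 10*b) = b*(b - 2)*(b + 4)*(b^3 - 2*b^2 - 13*b - 10) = b*(b - 2)*(b + 2)*(b + 4)*(b^2 - 4*b - 5) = b*(b - 2)*(b + 1)*(b + 2)*(b + 4)*(b - 5)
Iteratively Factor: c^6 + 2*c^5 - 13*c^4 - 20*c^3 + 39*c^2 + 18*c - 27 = (c - 3)*(c^5 + 5*c^4 + 2*c^3 - 14*c^2 - 3*c + 9) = (c - 3)*(c + 3)*(c^4 + 2*c^3 - 4*c^2 - 2*c + 3) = (c - 3)*(c + 3)^2*(c^3 - c^2 - c + 1) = (c - 3)*(c + 1)*(c + 3)^2*(c^2 - 2*c + 1) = (c - 3)*(c - 1)*(c + 1)*(c + 3)^2*(c - 1)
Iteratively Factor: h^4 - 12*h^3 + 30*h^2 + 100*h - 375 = (h - 5)*(h^3 - 7*h^2 - 5*h + 75) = (h - 5)*(h + 3)*(h^2 - 10*h + 25) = (h - 5)^2*(h + 3)*(h - 5)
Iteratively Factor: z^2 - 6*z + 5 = (z - 5)*(z - 1)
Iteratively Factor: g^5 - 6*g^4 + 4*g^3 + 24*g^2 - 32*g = (g - 4)*(g^4 - 2*g^3 - 4*g^2 + 8*g) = (g - 4)*(g + 2)*(g^3 - 4*g^2 + 4*g) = g*(g - 4)*(g + 2)*(g^2 - 4*g + 4) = g*(g - 4)*(g - 2)*(g + 2)*(g - 2)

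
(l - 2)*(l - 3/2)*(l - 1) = l^3 - 9*l^2/2 + 13*l/2 - 3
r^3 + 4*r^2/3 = r^2*(r + 4/3)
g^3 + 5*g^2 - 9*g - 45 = (g - 3)*(g + 3)*(g + 5)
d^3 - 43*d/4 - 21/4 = (d - 7/2)*(d + 1/2)*(d + 3)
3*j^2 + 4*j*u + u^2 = (j + u)*(3*j + u)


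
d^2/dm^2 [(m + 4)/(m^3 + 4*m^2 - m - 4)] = 2*(3*m^2 + 1)/(m^6 - 3*m^4 + 3*m^2 - 1)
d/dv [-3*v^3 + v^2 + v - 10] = -9*v^2 + 2*v + 1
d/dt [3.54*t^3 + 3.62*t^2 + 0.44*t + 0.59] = 10.62*t^2 + 7.24*t + 0.44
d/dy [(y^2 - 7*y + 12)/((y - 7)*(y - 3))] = -3/(y^2 - 14*y + 49)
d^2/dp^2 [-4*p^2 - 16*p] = -8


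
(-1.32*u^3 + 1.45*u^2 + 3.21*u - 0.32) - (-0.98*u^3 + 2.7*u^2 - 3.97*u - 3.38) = -0.34*u^3 - 1.25*u^2 + 7.18*u + 3.06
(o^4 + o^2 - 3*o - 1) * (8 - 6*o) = -6*o^5 + 8*o^4 - 6*o^3 + 26*o^2 - 18*o - 8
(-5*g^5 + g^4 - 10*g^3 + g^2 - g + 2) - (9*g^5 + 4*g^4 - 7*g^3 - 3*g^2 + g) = -14*g^5 - 3*g^4 - 3*g^3 + 4*g^2 - 2*g + 2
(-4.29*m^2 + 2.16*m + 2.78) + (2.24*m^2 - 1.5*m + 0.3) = -2.05*m^2 + 0.66*m + 3.08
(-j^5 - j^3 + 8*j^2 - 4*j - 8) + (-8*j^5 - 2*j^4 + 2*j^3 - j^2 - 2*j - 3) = -9*j^5 - 2*j^4 + j^3 + 7*j^2 - 6*j - 11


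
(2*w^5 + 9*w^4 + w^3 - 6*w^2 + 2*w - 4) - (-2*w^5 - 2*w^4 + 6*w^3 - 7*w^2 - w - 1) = 4*w^5 + 11*w^4 - 5*w^3 + w^2 + 3*w - 3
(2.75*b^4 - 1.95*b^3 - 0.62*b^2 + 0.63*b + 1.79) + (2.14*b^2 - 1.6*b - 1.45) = 2.75*b^4 - 1.95*b^3 + 1.52*b^2 - 0.97*b + 0.34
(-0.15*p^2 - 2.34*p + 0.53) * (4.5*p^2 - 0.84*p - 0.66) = -0.675*p^4 - 10.404*p^3 + 4.4496*p^2 + 1.0992*p - 0.3498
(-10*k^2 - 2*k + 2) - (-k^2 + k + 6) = -9*k^2 - 3*k - 4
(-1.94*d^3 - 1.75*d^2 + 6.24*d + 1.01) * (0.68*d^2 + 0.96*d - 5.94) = -1.3192*d^5 - 3.0524*d^4 + 14.0868*d^3 + 17.0722*d^2 - 36.096*d - 5.9994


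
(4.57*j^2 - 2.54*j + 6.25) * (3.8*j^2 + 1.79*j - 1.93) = 17.366*j^4 - 1.4717*j^3 + 10.3833*j^2 + 16.0897*j - 12.0625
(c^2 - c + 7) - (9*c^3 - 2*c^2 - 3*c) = -9*c^3 + 3*c^2 + 2*c + 7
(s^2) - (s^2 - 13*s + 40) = 13*s - 40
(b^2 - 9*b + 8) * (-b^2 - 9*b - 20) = -b^4 + 53*b^2 + 108*b - 160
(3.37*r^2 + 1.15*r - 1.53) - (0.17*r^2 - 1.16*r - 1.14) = 3.2*r^2 + 2.31*r - 0.39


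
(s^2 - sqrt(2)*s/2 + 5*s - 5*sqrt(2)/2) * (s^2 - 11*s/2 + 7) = s^4 - sqrt(2)*s^3/2 - s^3/2 - 41*s^2/2 + sqrt(2)*s^2/4 + 41*sqrt(2)*s/4 + 35*s - 35*sqrt(2)/2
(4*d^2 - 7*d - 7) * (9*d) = 36*d^3 - 63*d^2 - 63*d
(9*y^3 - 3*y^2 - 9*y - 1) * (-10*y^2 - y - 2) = -90*y^5 + 21*y^4 + 75*y^3 + 25*y^2 + 19*y + 2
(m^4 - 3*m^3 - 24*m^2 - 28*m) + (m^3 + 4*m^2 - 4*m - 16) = m^4 - 2*m^3 - 20*m^2 - 32*m - 16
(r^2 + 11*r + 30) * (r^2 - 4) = r^4 + 11*r^3 + 26*r^2 - 44*r - 120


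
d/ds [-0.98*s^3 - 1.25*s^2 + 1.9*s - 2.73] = -2.94*s^2 - 2.5*s + 1.9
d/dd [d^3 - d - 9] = 3*d^2 - 1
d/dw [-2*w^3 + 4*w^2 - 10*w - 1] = -6*w^2 + 8*w - 10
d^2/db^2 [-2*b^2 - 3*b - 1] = -4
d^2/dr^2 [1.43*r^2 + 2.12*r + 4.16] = 2.86000000000000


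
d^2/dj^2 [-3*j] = 0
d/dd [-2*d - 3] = -2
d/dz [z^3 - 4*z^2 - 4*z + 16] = 3*z^2 - 8*z - 4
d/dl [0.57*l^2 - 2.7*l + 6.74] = 1.14*l - 2.7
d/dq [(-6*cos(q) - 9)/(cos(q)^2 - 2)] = 6*(sin(q)^2 - 3*cos(q) - 3)*sin(q)/(cos(q)^2 - 2)^2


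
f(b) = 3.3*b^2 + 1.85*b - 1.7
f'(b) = 6.6*b + 1.85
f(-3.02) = 22.81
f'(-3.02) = -18.08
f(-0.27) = -1.96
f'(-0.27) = 0.07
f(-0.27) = -1.96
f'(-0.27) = 0.07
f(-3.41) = 30.36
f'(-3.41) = -20.66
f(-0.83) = -0.96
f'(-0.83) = -3.63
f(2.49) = 23.37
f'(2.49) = 18.28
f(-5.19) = 77.59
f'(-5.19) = -32.40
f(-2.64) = 16.42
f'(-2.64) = -15.57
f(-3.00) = 22.45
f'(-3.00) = -17.95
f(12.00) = 495.70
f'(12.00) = 81.05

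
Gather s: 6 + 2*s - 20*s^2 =-20*s^2 + 2*s + 6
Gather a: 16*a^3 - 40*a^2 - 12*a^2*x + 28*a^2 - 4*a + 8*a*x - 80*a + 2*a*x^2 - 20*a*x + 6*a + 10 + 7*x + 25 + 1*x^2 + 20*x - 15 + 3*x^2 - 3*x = 16*a^3 + a^2*(-12*x - 12) + a*(2*x^2 - 12*x - 78) + 4*x^2 + 24*x + 20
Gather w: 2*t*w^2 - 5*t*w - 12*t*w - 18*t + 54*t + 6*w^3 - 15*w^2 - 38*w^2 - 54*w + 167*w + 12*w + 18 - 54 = 36*t + 6*w^3 + w^2*(2*t - 53) + w*(125 - 17*t) - 36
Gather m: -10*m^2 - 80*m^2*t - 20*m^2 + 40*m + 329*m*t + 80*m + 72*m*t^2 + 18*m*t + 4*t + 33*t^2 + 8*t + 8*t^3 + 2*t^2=m^2*(-80*t - 30) + m*(72*t^2 + 347*t + 120) + 8*t^3 + 35*t^2 + 12*t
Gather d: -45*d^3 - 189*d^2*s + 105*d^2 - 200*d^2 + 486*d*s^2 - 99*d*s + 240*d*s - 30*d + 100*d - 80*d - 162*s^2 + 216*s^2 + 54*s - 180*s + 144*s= -45*d^3 + d^2*(-189*s - 95) + d*(486*s^2 + 141*s - 10) + 54*s^2 + 18*s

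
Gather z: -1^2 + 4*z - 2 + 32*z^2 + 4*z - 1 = 32*z^2 + 8*z - 4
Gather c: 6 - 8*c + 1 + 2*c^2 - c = 2*c^2 - 9*c + 7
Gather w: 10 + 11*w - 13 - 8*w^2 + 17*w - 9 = -8*w^2 + 28*w - 12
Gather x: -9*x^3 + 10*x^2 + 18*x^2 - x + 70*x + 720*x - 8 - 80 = -9*x^3 + 28*x^2 + 789*x - 88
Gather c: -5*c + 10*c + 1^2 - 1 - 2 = 5*c - 2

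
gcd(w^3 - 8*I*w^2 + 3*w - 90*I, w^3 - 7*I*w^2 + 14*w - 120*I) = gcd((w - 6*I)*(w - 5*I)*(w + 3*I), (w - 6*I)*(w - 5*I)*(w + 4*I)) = w^2 - 11*I*w - 30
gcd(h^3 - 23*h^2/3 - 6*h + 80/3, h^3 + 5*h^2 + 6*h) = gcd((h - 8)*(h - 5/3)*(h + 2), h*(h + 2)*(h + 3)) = h + 2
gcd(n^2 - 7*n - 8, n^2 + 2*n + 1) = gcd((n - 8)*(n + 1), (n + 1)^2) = n + 1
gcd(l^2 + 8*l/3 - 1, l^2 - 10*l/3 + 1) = l - 1/3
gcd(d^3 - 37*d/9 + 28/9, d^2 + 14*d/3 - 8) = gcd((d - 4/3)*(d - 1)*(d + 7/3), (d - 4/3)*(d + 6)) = d - 4/3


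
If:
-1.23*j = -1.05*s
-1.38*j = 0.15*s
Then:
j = 0.00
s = 0.00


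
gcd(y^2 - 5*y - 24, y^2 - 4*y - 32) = y - 8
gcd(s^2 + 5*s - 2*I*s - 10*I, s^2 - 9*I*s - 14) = s - 2*I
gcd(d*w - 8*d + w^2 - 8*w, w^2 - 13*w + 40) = w - 8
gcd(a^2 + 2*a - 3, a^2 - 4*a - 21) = a + 3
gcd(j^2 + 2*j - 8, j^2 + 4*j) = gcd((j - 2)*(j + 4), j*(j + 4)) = j + 4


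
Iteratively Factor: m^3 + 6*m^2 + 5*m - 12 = (m + 4)*(m^2 + 2*m - 3) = (m + 3)*(m + 4)*(m - 1)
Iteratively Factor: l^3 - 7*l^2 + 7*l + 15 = (l - 3)*(l^2 - 4*l - 5) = (l - 3)*(l + 1)*(l - 5)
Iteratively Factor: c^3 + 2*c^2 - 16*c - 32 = (c + 4)*(c^2 - 2*c - 8) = (c - 4)*(c + 4)*(c + 2)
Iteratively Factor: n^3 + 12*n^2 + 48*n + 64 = (n + 4)*(n^2 + 8*n + 16) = (n + 4)^2*(n + 4)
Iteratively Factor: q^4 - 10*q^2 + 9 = (q - 3)*(q^3 + 3*q^2 - q - 3) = (q - 3)*(q + 1)*(q^2 + 2*q - 3) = (q - 3)*(q - 1)*(q + 1)*(q + 3)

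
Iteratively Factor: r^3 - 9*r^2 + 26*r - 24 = (r - 3)*(r^2 - 6*r + 8) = (r - 3)*(r - 2)*(r - 4)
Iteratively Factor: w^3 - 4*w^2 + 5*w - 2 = (w - 2)*(w^2 - 2*w + 1) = (w - 2)*(w - 1)*(w - 1)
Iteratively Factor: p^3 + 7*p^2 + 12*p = (p + 3)*(p^2 + 4*p) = (p + 3)*(p + 4)*(p)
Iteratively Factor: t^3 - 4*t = (t - 2)*(t^2 + 2*t) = t*(t - 2)*(t + 2)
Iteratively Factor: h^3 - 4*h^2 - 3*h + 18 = (h - 3)*(h^2 - h - 6) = (h - 3)*(h + 2)*(h - 3)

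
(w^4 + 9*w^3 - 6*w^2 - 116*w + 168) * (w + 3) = w^5 + 12*w^4 + 21*w^3 - 134*w^2 - 180*w + 504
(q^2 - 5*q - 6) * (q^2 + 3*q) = q^4 - 2*q^3 - 21*q^2 - 18*q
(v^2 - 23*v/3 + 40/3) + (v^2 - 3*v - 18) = 2*v^2 - 32*v/3 - 14/3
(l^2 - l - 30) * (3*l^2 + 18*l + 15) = 3*l^4 + 15*l^3 - 93*l^2 - 555*l - 450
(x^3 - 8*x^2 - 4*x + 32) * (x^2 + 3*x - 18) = x^5 - 5*x^4 - 46*x^3 + 164*x^2 + 168*x - 576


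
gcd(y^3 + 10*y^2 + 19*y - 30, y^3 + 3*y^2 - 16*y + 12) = y^2 + 5*y - 6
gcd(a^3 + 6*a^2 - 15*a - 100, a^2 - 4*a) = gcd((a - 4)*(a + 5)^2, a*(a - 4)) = a - 4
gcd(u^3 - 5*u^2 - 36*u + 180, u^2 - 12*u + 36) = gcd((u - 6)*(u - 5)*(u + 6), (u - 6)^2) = u - 6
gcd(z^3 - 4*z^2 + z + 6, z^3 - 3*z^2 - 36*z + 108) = z - 3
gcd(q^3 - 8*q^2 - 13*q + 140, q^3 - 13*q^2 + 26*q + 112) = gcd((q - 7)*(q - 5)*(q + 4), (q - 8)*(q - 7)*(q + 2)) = q - 7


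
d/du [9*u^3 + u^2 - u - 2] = 27*u^2 + 2*u - 1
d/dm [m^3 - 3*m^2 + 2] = 3*m*(m - 2)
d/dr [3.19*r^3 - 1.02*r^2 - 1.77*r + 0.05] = 9.57*r^2 - 2.04*r - 1.77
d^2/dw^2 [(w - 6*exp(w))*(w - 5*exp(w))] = -11*w*exp(w) + 120*exp(2*w) - 22*exp(w) + 2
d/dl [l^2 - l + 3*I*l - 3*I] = 2*l - 1 + 3*I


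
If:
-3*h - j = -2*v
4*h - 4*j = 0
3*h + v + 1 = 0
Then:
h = -1/5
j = -1/5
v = -2/5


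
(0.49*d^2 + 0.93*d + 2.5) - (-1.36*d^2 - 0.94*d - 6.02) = 1.85*d^2 + 1.87*d + 8.52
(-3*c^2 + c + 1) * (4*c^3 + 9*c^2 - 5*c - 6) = -12*c^5 - 23*c^4 + 28*c^3 + 22*c^2 - 11*c - 6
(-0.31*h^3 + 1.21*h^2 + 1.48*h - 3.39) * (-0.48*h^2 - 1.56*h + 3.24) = 0.1488*h^5 - 0.0972*h^4 - 3.6024*h^3 + 3.2388*h^2 + 10.0836*h - 10.9836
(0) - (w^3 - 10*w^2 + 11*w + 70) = -w^3 + 10*w^2 - 11*w - 70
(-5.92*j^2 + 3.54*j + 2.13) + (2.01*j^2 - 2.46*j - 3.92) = -3.91*j^2 + 1.08*j - 1.79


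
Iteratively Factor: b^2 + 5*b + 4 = (b + 1)*(b + 4)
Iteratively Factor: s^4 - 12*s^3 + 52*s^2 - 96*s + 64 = (s - 4)*(s^3 - 8*s^2 + 20*s - 16) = (s - 4)*(s - 2)*(s^2 - 6*s + 8) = (s - 4)^2*(s - 2)*(s - 2)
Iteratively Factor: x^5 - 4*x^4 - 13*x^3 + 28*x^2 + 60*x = (x + 2)*(x^4 - 6*x^3 - x^2 + 30*x) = (x - 3)*(x + 2)*(x^3 - 3*x^2 - 10*x) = x*(x - 3)*(x + 2)*(x^2 - 3*x - 10) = x*(x - 5)*(x - 3)*(x + 2)*(x + 2)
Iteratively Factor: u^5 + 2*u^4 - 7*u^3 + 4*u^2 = (u - 1)*(u^4 + 3*u^3 - 4*u^2) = u*(u - 1)*(u^3 + 3*u^2 - 4*u) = u*(u - 1)*(u + 4)*(u^2 - u) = u^2*(u - 1)*(u + 4)*(u - 1)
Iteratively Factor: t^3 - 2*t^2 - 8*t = (t + 2)*(t^2 - 4*t) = (t - 4)*(t + 2)*(t)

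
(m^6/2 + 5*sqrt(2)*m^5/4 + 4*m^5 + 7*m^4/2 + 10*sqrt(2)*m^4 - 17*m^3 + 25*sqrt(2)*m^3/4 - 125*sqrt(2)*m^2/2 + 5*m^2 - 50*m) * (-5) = -5*m^6/2 - 20*m^5 - 25*sqrt(2)*m^5/4 - 50*sqrt(2)*m^4 - 35*m^4/2 - 125*sqrt(2)*m^3/4 + 85*m^3 - 25*m^2 + 625*sqrt(2)*m^2/2 + 250*m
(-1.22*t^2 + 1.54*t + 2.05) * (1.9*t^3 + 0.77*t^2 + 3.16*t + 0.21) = -2.318*t^5 + 1.9866*t^4 + 1.2256*t^3 + 6.1887*t^2 + 6.8014*t + 0.4305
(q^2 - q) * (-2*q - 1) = -2*q^3 + q^2 + q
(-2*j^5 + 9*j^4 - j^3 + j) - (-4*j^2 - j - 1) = -2*j^5 + 9*j^4 - j^3 + 4*j^2 + 2*j + 1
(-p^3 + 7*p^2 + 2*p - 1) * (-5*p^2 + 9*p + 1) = 5*p^5 - 44*p^4 + 52*p^3 + 30*p^2 - 7*p - 1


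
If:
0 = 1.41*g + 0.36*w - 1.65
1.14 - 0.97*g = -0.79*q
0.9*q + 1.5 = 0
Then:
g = -0.18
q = -1.67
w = 5.30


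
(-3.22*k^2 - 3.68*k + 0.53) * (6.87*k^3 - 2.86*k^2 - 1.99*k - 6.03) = -22.1214*k^5 - 16.0724*k^4 + 20.5737*k^3 + 25.224*k^2 + 21.1357*k - 3.1959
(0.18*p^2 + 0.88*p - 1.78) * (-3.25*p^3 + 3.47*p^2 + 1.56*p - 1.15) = -0.585*p^5 - 2.2354*p^4 + 9.1194*p^3 - 5.0108*p^2 - 3.7888*p + 2.047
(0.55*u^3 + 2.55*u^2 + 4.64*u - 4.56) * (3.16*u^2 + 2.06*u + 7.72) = 1.738*u^5 + 9.191*u^4 + 24.1614*u^3 + 14.8348*u^2 + 26.4272*u - 35.2032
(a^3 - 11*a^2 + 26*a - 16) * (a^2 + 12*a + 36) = a^5 + a^4 - 70*a^3 - 100*a^2 + 744*a - 576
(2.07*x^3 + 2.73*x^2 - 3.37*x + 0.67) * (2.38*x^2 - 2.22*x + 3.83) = 4.9266*x^5 + 1.902*x^4 - 6.1531*x^3 + 19.5319*x^2 - 14.3945*x + 2.5661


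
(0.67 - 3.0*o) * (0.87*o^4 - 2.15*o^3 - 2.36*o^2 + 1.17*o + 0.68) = -2.61*o^5 + 7.0329*o^4 + 5.6395*o^3 - 5.0912*o^2 - 1.2561*o + 0.4556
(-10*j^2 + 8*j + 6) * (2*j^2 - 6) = -20*j^4 + 16*j^3 + 72*j^2 - 48*j - 36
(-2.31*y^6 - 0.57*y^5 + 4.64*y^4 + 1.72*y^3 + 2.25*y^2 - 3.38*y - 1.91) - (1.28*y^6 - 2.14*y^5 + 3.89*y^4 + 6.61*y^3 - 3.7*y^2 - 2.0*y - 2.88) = -3.59*y^6 + 1.57*y^5 + 0.75*y^4 - 4.89*y^3 + 5.95*y^2 - 1.38*y + 0.97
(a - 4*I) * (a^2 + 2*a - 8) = a^3 + 2*a^2 - 4*I*a^2 - 8*a - 8*I*a + 32*I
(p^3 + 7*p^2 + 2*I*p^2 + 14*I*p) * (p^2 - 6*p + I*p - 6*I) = p^5 + p^4 + 3*I*p^4 - 44*p^3 + 3*I*p^3 - 2*p^2 - 126*I*p^2 + 84*p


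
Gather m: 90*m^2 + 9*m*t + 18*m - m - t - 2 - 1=90*m^2 + m*(9*t + 17) - t - 3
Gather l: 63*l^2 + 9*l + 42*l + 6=63*l^2 + 51*l + 6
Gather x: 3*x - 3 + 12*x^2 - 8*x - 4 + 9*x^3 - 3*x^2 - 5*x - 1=9*x^3 + 9*x^2 - 10*x - 8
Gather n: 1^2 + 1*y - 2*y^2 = -2*y^2 + y + 1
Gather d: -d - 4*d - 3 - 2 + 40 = 35 - 5*d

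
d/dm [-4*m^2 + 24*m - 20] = 24 - 8*m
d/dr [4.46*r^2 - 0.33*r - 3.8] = 8.92*r - 0.33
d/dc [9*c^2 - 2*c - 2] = 18*c - 2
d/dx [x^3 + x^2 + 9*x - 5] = 3*x^2 + 2*x + 9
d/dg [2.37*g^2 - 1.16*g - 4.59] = 4.74*g - 1.16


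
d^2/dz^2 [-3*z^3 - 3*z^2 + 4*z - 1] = -18*z - 6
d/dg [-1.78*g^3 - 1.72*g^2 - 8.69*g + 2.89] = -5.34*g^2 - 3.44*g - 8.69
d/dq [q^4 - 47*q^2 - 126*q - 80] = 4*q^3 - 94*q - 126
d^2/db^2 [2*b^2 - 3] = 4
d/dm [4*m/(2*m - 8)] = -8/(m - 4)^2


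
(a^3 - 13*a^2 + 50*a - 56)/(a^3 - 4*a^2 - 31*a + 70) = (a - 4)/(a + 5)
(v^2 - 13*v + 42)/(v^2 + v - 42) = (v - 7)/(v + 7)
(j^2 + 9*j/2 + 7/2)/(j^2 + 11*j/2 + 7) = (j + 1)/(j + 2)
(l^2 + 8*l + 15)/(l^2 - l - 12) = (l + 5)/(l - 4)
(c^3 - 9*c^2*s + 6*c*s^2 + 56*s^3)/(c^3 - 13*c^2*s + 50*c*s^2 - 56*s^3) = (-c - 2*s)/(-c + 2*s)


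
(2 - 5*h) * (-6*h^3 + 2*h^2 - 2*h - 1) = 30*h^4 - 22*h^3 + 14*h^2 + h - 2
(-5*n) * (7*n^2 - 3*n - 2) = -35*n^3 + 15*n^2 + 10*n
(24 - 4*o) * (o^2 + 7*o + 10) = -4*o^3 - 4*o^2 + 128*o + 240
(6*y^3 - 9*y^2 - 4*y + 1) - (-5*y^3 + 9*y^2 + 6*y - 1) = 11*y^3 - 18*y^2 - 10*y + 2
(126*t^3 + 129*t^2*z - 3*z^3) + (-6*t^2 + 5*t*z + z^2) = 126*t^3 + 129*t^2*z - 6*t^2 + 5*t*z - 3*z^3 + z^2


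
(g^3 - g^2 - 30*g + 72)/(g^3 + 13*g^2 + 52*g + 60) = (g^2 - 7*g + 12)/(g^2 + 7*g + 10)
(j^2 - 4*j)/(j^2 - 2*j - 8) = j/(j + 2)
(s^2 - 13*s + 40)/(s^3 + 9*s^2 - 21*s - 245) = (s - 8)/(s^2 + 14*s + 49)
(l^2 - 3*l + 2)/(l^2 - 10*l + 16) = (l - 1)/(l - 8)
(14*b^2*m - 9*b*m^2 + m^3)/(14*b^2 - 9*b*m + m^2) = m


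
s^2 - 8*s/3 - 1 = (s - 3)*(s + 1/3)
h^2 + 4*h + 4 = (h + 2)^2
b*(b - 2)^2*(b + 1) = b^4 - 3*b^3 + 4*b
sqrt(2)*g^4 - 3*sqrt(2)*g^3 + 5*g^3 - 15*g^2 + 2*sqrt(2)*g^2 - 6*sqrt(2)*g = g*(g - 3)*(g + 2*sqrt(2))*(sqrt(2)*g + 1)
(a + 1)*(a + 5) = a^2 + 6*a + 5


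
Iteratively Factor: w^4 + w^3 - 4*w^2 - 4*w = (w - 2)*(w^3 + 3*w^2 + 2*w) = (w - 2)*(w + 1)*(w^2 + 2*w) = (w - 2)*(w + 1)*(w + 2)*(w)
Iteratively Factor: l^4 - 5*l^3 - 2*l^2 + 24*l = (l)*(l^3 - 5*l^2 - 2*l + 24) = l*(l + 2)*(l^2 - 7*l + 12) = l*(l - 4)*(l + 2)*(l - 3)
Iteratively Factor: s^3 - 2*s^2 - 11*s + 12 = (s + 3)*(s^2 - 5*s + 4) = (s - 4)*(s + 3)*(s - 1)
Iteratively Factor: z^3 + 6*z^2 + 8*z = (z)*(z^2 + 6*z + 8) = z*(z + 4)*(z + 2)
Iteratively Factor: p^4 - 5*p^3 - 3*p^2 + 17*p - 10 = (p - 1)*(p^3 - 4*p^2 - 7*p + 10) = (p - 5)*(p - 1)*(p^2 + p - 2) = (p - 5)*(p - 1)^2*(p + 2)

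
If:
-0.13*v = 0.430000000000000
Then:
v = -3.31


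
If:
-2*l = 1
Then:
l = -1/2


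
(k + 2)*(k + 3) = k^2 + 5*k + 6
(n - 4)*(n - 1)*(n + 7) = n^3 + 2*n^2 - 31*n + 28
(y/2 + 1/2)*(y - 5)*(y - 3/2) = y^3/2 - 11*y^2/4 + y/2 + 15/4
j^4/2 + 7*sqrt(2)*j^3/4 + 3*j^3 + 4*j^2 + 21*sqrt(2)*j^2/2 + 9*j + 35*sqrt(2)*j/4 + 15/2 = (j/2 + 1/2)*(j + 5)*(j + sqrt(2)/2)*(j + 3*sqrt(2))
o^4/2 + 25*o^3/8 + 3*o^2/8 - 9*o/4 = o*(o/2 + 1/2)*(o - 3/4)*(o + 6)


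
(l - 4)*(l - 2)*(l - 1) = l^3 - 7*l^2 + 14*l - 8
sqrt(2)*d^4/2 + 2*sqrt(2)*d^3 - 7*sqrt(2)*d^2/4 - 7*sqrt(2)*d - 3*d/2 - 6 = (d + 4)*(d - 3*sqrt(2)/2)*(d + sqrt(2)/2)*(sqrt(2)*d/2 + 1)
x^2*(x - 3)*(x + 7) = x^4 + 4*x^3 - 21*x^2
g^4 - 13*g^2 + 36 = (g - 3)*(g - 2)*(g + 2)*(g + 3)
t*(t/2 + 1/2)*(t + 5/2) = t^3/2 + 7*t^2/4 + 5*t/4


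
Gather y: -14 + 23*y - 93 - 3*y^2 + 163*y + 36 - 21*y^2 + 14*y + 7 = -24*y^2 + 200*y - 64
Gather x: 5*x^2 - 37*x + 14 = 5*x^2 - 37*x + 14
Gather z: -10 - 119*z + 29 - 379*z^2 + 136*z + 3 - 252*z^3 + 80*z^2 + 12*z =-252*z^3 - 299*z^2 + 29*z + 22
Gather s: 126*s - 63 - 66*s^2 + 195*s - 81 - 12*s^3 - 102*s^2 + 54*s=-12*s^3 - 168*s^2 + 375*s - 144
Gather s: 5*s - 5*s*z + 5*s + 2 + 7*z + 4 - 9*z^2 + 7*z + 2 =s*(10 - 5*z) - 9*z^2 + 14*z + 8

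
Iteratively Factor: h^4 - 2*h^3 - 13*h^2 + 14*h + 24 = (h - 4)*(h^3 + 2*h^2 - 5*h - 6) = (h - 4)*(h + 1)*(h^2 + h - 6) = (h - 4)*(h - 2)*(h + 1)*(h + 3)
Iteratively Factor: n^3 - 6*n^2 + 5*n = (n)*(n^2 - 6*n + 5) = n*(n - 5)*(n - 1)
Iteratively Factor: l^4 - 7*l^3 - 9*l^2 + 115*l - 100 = (l - 5)*(l^3 - 2*l^2 - 19*l + 20) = (l - 5)*(l + 4)*(l^2 - 6*l + 5) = (l - 5)*(l - 1)*(l + 4)*(l - 5)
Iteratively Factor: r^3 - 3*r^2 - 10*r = (r)*(r^2 - 3*r - 10) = r*(r + 2)*(r - 5)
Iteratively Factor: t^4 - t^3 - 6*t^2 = (t)*(t^3 - t^2 - 6*t) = t*(t + 2)*(t^2 - 3*t) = t^2*(t + 2)*(t - 3)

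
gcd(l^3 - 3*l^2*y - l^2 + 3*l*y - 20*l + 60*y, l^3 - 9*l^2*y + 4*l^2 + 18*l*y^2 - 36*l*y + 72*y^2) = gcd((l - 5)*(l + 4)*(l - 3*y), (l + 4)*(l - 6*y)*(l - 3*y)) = -l^2 + 3*l*y - 4*l + 12*y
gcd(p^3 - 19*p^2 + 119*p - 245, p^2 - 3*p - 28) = p - 7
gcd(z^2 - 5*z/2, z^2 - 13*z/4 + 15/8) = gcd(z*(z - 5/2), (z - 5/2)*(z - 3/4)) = z - 5/2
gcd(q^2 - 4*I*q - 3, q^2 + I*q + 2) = q - I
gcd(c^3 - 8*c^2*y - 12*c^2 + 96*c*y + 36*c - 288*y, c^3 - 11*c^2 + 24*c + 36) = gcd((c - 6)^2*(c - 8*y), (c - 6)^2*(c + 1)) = c^2 - 12*c + 36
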